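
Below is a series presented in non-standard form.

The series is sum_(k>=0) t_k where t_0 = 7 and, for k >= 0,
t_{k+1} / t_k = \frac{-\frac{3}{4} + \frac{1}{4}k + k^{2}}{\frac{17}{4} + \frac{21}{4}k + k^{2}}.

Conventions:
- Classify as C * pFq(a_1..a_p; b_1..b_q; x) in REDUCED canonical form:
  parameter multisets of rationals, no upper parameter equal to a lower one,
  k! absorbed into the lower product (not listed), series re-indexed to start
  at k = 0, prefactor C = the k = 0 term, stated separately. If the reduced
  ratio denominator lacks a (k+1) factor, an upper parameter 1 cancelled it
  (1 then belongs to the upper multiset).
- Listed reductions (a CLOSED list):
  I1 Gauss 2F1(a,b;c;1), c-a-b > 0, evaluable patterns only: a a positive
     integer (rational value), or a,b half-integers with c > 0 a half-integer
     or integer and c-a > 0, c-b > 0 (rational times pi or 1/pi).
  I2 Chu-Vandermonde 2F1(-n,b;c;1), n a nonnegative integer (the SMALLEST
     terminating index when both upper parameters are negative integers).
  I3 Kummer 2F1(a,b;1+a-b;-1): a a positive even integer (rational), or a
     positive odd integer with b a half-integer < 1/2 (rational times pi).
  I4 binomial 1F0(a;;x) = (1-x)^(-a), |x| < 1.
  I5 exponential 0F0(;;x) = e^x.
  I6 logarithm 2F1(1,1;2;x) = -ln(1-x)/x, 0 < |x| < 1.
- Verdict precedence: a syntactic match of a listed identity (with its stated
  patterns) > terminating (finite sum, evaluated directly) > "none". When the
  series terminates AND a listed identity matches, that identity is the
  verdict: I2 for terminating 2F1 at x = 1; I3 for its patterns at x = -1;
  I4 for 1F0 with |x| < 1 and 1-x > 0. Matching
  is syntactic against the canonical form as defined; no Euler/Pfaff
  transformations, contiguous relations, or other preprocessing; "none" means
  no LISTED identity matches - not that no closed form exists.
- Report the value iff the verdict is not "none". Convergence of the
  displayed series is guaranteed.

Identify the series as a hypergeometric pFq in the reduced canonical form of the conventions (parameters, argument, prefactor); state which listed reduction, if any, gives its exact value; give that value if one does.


Prefactor 7, argument 1: 2F1 with upper {-\frac{3}{4}, 1} over lower {\frac{17}{4}}. Verdict: this is Gauss (I1, integer-parameter pattern) (x = 1: the Gamma ratio telescopes since c-a-b = 4 > 0 and a = 1 in Z>0). Value: \frac{91}{16}.

Key observation: from the first term 7: roots of the ratio polynomials (C = 7, x = 1) are the negated parameters.
Consecutive-term ratio: r(k) = 1 * (k-\frac{3}{4}) (k+1) / [(k+\frac{17}{4}) (k+1)] - rational in k, leading ratio 1; with t_0 = 7, classification follows.


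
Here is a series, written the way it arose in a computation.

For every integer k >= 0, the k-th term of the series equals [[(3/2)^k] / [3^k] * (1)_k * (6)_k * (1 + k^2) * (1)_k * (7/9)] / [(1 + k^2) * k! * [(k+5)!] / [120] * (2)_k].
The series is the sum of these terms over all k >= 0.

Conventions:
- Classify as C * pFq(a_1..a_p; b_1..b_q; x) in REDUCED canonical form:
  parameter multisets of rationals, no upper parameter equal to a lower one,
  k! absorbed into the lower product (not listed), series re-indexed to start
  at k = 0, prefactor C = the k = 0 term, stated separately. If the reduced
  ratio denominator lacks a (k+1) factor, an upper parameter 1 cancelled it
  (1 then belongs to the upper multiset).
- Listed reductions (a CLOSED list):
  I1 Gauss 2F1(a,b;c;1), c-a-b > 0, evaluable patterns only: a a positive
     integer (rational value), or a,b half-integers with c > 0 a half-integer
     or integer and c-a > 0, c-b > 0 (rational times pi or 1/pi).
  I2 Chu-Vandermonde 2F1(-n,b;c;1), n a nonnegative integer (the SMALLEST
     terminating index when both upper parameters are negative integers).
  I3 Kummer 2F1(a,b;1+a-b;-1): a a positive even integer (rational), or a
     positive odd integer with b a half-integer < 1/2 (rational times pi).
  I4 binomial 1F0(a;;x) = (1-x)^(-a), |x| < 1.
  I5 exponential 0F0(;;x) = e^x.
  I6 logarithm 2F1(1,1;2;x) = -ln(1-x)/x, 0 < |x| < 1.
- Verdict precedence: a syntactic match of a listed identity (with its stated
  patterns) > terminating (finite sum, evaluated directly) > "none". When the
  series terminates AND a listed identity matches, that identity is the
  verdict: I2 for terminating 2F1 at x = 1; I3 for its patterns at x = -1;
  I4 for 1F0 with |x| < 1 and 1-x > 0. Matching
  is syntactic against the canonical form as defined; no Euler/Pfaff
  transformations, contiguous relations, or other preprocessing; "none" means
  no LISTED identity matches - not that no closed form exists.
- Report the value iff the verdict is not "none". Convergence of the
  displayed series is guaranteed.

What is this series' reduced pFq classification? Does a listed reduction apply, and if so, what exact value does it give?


This is 7/9 * 2F1(1, 1; 2; 1/2) in reduced canonical form. Verdict: the logarithmic series (I6) applies (the logarithm: parameters (1,1;2), x = 1/2). Value: (-14/9) * ln(1/2).

Structural cue: t_0 being 7/9, the two k-th powers (C = 7/9) combine into one argument.
Term ratio: r(k) = (1/2) * (k+1) (k+1) / [(k+2) (k+1)] - rational in k, leading ratio (1/2); with t_0 = 7/9, classification follows.


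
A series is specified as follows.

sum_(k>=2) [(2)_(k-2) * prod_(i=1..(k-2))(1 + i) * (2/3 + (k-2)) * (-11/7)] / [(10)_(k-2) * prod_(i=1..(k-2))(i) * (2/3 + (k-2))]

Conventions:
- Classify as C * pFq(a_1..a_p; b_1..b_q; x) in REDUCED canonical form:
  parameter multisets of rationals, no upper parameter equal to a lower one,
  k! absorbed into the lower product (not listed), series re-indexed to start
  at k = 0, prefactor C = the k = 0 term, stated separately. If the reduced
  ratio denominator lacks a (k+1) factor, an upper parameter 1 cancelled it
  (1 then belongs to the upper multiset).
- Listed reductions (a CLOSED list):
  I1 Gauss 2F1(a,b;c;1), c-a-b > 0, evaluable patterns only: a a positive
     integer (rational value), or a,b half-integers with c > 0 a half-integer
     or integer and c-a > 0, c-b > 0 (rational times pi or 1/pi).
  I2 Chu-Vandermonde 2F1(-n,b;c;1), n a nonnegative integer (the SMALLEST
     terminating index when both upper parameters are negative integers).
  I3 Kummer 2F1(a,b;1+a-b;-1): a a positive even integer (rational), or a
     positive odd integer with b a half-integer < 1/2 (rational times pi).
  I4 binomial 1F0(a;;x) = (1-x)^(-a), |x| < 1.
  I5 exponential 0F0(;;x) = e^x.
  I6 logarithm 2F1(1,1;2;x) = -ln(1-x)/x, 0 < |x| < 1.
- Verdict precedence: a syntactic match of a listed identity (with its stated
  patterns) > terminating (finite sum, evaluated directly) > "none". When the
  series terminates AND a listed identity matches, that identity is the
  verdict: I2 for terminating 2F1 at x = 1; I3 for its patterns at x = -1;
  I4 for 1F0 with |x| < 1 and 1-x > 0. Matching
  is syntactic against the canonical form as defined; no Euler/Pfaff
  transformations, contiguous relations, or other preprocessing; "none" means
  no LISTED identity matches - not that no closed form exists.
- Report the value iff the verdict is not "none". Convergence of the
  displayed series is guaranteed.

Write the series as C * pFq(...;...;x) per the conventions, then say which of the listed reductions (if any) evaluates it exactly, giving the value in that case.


The tell: t_0 being -11/7, the factor k + 2/3 cancels (top and bottom), leaving C = -11/7.
Term ratio: r(k) = 1 * (k+2) (k+2) / [(k+10) (k+1)] - rational; roots negated = parameters, x = 1, C = -11/7.

At argument 1: a 2F1 with upper {2, 2}, lower {10}, scaled by C = -11/7. Verdict (x = 1): Gauss (I1, integer-parameter pattern) applies (x = 1: the Gamma ratio telescopes since c-a-b = 6 > 0 and a = 2 in Z>0). Sum: -132/49.


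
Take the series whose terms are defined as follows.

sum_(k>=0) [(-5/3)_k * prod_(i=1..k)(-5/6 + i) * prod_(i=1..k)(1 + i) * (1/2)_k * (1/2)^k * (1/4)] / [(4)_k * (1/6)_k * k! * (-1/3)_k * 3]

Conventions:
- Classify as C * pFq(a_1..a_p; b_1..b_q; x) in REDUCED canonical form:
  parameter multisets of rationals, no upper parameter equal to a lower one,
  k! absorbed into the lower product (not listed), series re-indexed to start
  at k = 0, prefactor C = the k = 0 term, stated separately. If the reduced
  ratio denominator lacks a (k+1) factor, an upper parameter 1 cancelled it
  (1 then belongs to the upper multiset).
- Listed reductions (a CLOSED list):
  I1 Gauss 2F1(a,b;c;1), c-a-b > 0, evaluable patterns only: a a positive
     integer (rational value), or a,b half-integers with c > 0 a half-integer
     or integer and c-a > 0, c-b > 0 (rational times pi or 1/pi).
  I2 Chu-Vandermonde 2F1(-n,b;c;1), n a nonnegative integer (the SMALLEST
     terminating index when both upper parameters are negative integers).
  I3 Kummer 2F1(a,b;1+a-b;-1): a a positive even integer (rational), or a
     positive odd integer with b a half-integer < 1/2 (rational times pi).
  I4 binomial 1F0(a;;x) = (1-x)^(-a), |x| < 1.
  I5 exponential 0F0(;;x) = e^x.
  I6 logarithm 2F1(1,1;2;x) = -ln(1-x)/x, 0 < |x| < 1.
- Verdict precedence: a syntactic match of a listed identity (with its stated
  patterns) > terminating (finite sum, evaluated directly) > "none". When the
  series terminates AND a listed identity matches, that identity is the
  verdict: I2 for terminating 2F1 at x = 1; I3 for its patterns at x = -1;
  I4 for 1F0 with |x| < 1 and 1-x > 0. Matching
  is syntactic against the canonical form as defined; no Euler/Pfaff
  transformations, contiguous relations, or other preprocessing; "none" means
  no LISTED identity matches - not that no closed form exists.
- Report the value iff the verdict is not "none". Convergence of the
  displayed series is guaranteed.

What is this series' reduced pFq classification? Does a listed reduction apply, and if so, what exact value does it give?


x = 1/2 here; the reduced form reads 3F2, upper {-5/3, 1/2, 2}, lower {-1/3, 4}, C = 1/12. Verdict: none. Every listed pattern misses the 3F2 form at 1/2, upper {-5/3, 1/2, 2}.

Key step: t_0 = 1/12 here, and the constant factors (C = 1/12) combine into one prefactor.
Term ratio: r(k) = (1/2) * (k-5/3) (k+1/2) (k+2) / [(k-1/3) (k+4) (k+1)] - poly over poly, x = (1/2) from leading terms; C = 1/12 at k = 0.


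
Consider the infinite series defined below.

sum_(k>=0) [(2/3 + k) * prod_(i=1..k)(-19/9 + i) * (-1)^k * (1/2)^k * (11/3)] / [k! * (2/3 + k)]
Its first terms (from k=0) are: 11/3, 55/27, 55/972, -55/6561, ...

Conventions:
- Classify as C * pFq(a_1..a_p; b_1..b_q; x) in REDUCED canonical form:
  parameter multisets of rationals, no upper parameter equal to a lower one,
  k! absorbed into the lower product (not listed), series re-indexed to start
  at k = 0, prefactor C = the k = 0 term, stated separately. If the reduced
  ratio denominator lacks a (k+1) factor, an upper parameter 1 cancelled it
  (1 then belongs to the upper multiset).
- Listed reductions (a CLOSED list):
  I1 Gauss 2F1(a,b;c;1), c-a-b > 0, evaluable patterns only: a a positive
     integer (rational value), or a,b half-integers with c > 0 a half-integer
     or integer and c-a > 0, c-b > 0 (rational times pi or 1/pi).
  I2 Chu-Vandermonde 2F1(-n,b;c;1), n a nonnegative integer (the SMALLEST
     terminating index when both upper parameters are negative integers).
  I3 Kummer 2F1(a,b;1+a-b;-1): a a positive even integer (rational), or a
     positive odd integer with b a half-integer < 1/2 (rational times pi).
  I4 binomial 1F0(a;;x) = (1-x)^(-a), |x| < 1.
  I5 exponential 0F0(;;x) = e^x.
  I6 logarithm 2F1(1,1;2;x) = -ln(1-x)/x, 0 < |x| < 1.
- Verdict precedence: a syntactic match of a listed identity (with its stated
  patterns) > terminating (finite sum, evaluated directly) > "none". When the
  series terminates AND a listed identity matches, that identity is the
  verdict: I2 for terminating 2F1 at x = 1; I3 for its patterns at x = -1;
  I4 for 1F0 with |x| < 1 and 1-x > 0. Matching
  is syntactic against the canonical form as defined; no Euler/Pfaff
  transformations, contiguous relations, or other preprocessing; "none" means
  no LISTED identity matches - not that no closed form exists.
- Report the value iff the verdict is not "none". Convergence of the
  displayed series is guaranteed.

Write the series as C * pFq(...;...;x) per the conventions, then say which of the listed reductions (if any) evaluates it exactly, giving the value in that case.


Canonical form: C = 11/3 times 1F0 with upper {-10/9}, lower {-}, x = -1/2. Verdict: binomial (I4) fires (the 1F0 binomial series: exponent 10/9, x = -1/2). Value: (11/3) * (3/2)^(10/9).

First insight: t_0 being 11/3, the (-1)^k factor (prefactor 11/3) folds into the argument's sign.
Term ratio: r(k) = (-1/2) * (k-10/9) / [(k+1)] - poly over poly, x = (-1/2) from leading terms; C = 11/3 at k = 0.


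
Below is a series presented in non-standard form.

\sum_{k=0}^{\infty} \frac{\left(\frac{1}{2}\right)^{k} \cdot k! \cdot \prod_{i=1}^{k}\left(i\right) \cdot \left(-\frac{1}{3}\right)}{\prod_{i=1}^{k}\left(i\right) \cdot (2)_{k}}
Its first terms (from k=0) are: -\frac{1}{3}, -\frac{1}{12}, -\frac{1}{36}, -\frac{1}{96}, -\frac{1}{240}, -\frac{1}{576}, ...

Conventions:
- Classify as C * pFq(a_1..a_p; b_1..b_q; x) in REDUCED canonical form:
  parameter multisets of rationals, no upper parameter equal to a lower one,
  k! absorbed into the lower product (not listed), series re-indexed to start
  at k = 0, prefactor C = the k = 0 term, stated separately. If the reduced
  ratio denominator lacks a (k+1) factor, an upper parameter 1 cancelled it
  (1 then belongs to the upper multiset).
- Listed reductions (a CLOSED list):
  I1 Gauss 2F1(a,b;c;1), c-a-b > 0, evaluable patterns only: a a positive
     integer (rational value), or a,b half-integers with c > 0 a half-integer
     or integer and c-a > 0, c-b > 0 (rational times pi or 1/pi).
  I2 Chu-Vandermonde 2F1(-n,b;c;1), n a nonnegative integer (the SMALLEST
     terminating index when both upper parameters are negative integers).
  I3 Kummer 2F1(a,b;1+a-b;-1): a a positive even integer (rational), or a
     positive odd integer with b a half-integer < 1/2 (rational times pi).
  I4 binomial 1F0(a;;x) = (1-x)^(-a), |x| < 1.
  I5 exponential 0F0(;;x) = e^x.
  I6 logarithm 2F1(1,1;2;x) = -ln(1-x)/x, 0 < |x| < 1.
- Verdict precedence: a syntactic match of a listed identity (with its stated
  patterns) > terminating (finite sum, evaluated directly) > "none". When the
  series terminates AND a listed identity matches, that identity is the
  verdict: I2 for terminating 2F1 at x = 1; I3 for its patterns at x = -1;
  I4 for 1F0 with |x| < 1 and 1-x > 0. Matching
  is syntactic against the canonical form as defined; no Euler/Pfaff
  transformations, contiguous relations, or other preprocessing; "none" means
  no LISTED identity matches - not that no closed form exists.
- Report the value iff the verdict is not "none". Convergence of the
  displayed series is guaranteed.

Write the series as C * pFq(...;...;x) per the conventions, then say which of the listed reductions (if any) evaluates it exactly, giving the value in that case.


Classification (C = -\frac{1}{3}): 2F1 with upper {1, 1}, lower {2}, argument x = \frac{1}{2}. Verdict: this is the logarithmic series (I6) (the logarithm: parameters (1,1;2), x = \frac{1}{2}). Value: \frac{2}{3} \cdot \ln\left(\frac{1}{2}\right).

Key step: x = \frac{1}{2} and the product of the first k integers (C = -1/3) is k!.
Ratio: r(k) = \frac{1}{2} * (k+1) (k+1) / [(k+2) (k+1)] - rational in k, leading ratio \frac{1}{2}; with t_0 = -\frac{1}{3}, classification follows.


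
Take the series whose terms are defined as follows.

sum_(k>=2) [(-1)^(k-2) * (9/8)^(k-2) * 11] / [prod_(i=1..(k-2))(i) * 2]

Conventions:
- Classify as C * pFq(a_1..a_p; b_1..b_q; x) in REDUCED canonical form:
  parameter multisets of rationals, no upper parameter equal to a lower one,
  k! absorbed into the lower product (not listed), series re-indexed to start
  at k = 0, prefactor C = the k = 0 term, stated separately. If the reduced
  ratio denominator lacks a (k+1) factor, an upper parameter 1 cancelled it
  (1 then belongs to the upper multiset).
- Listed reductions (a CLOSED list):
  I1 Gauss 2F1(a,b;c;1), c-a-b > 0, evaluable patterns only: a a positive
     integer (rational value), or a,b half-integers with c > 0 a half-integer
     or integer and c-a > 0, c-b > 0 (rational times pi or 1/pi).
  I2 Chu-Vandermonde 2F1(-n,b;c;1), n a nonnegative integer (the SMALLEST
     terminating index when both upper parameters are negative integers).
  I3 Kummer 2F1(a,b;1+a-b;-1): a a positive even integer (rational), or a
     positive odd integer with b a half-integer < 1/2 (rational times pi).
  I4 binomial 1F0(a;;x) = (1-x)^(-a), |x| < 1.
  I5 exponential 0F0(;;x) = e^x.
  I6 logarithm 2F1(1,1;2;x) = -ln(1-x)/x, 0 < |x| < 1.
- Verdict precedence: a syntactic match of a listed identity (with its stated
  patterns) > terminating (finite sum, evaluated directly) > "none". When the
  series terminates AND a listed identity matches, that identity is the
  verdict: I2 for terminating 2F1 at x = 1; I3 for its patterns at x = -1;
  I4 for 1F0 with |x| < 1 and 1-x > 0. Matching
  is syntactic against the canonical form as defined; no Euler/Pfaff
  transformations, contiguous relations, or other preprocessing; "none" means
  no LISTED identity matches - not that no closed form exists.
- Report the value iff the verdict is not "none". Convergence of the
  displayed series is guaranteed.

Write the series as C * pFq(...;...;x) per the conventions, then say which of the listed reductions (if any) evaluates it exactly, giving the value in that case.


This is 11/2 * 0F0(-; -; -9/8) in reduced canonical form. Verdict: this is exponential (I5) (the 0F0 exponential series at x = -9/8). Sum: (11/2) * e^(-9/8).

Key step: t_0 = 11/2 here, and the product of the first k integers (C = 11/2, x = -9/8) is k!.
Ratio: r(k) = (-9/8) * 1 / [(k+1)] - rational in k. x = (-9/8); t_0 = 11/2; negate the roots.


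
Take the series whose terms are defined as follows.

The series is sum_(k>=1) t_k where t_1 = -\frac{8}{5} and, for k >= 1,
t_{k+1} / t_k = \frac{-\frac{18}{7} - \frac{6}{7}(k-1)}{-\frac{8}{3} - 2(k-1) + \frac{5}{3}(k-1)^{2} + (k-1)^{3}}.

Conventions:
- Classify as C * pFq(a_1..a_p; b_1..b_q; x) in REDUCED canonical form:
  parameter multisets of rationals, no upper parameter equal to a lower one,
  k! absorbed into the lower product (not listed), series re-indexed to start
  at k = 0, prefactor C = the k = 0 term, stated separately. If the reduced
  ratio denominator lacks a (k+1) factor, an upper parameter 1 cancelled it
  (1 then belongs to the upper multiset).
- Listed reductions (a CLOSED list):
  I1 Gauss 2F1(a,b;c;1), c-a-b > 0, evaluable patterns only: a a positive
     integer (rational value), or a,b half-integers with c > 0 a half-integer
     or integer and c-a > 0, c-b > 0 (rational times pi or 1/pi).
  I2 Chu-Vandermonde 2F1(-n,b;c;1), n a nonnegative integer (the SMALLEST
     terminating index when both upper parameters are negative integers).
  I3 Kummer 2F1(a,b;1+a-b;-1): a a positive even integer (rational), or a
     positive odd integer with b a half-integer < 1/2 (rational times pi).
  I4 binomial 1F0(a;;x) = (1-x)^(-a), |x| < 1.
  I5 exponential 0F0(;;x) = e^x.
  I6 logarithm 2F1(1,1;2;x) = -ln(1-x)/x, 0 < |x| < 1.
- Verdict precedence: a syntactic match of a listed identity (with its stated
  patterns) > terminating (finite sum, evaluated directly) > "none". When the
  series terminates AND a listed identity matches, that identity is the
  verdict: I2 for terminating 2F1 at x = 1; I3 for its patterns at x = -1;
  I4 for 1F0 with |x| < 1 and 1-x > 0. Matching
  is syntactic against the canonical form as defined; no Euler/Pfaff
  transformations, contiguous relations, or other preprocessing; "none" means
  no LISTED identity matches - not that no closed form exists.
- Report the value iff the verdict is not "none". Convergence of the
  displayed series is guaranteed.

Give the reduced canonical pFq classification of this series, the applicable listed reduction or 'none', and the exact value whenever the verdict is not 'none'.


With C = -\frac{8}{5}: the canonical form is 1F2(3; -\frac{4}{3}, 2; -\frac{6}{7}). Verdict: none. Every listed pattern misses the 1F2 form at -\frac{6}{7}, upper {3}.

The tell: t_0 = -\frac{8}{5} here, and the expanded ratio factors over Q; prefactor -8/5, roots give parameters.
Consecutive-term ratio: r(k) = -\frac{6}{7} * (k+3) / [(k-\frac{4}{3}) (k+2) (k+1)] - rational in k. x = -\frac{6}{7}; t_0 = -\frac{8}{5}; negate the roots.


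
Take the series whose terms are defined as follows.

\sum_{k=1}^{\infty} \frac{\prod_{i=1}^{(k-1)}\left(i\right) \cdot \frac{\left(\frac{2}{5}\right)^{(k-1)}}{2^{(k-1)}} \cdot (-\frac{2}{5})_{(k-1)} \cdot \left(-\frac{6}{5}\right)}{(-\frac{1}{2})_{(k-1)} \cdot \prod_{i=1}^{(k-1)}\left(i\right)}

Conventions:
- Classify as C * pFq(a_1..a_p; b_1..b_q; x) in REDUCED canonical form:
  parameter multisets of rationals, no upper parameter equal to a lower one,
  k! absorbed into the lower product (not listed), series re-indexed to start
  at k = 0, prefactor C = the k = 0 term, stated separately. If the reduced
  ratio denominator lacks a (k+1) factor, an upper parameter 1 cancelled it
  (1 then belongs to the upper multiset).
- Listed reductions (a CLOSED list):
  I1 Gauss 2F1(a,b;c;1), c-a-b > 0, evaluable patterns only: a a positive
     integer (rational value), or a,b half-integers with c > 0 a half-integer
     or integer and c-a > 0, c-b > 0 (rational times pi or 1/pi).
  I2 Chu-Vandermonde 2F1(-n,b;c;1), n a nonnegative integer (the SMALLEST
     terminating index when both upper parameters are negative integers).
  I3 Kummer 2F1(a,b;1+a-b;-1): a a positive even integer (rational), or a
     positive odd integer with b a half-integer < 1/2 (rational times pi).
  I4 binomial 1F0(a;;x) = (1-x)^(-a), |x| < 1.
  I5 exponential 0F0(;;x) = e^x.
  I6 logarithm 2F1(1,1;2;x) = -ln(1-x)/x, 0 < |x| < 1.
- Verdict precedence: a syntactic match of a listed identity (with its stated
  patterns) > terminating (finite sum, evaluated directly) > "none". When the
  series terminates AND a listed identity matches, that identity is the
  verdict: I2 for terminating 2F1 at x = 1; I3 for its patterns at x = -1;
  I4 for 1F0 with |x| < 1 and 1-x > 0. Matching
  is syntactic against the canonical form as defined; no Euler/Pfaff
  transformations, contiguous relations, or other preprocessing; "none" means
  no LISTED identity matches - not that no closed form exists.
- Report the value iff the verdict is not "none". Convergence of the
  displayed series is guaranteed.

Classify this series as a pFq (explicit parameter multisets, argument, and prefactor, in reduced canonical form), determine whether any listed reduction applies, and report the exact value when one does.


Classification (C = -\frac{6}{5}): 2F1 with upper {-\frac{2}{5}, 1}, lower {-\frac{1}{2}}, argument x = \frac{1}{5}. Verdict: none - at argument \frac{1}{5} the multisets {-\frac{2}{5}, 1} ; {-\frac{1}{2}} match no listed identity.

Key observation: x = \frac{1}{5} and the two k-th powers (prefactor -6/5) combine into one argument.
Term ratio: r(k) = \frac{1}{5} * (k-\frac{2}{5}) (k+1) / [(k-\frac{1}{2}) (k+1)] - rational in k. x = \frac{1}{5}; t_0 = -\frac{6}{5}; negate the roots.


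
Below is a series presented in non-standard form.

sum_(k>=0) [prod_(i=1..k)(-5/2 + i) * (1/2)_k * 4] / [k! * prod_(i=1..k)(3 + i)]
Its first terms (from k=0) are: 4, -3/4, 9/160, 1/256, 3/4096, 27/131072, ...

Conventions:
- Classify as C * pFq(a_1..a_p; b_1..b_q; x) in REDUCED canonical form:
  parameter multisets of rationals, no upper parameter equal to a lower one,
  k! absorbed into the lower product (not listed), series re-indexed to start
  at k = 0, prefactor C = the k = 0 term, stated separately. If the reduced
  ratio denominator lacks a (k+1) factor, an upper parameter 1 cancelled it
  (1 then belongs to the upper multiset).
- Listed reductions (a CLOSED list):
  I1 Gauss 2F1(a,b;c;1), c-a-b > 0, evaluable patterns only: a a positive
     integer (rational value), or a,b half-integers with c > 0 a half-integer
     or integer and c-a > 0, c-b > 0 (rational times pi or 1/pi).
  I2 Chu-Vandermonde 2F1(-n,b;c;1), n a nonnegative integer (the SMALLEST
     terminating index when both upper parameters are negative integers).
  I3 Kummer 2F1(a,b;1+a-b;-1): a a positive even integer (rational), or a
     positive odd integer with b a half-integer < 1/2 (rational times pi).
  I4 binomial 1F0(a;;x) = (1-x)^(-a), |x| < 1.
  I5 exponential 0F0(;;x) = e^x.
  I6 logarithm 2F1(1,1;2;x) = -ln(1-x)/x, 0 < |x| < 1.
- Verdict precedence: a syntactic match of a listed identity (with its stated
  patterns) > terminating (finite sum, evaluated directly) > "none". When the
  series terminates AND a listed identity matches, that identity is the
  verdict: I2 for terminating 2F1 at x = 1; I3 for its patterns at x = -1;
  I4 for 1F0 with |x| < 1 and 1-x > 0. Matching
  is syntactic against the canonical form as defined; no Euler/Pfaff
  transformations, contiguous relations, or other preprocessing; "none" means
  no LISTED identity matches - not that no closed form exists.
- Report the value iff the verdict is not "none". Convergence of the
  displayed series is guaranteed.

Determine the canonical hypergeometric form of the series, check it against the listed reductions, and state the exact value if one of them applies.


Classification (C = 4): 2F1 with upper {-3/2, 1/2}, lower {4}, argument x = 1. Verdict: Gauss (I1, half-integer pattern) applies (x = 1; upper {-3/2, 1/2} half-integers, c = 4 in the evaluable pattern). Value: (16384/1575) / pi.

Structural cue: with t_0 = 4, the running product (C = 4) telescopes to a rising factorial.
Adjacent-term ratio: r(k) = 1 * (k-3/2) (k+1/2) / [(k+4) (k+1)] - rational in k, leading ratio 1; with t_0 = 4, classification follows.


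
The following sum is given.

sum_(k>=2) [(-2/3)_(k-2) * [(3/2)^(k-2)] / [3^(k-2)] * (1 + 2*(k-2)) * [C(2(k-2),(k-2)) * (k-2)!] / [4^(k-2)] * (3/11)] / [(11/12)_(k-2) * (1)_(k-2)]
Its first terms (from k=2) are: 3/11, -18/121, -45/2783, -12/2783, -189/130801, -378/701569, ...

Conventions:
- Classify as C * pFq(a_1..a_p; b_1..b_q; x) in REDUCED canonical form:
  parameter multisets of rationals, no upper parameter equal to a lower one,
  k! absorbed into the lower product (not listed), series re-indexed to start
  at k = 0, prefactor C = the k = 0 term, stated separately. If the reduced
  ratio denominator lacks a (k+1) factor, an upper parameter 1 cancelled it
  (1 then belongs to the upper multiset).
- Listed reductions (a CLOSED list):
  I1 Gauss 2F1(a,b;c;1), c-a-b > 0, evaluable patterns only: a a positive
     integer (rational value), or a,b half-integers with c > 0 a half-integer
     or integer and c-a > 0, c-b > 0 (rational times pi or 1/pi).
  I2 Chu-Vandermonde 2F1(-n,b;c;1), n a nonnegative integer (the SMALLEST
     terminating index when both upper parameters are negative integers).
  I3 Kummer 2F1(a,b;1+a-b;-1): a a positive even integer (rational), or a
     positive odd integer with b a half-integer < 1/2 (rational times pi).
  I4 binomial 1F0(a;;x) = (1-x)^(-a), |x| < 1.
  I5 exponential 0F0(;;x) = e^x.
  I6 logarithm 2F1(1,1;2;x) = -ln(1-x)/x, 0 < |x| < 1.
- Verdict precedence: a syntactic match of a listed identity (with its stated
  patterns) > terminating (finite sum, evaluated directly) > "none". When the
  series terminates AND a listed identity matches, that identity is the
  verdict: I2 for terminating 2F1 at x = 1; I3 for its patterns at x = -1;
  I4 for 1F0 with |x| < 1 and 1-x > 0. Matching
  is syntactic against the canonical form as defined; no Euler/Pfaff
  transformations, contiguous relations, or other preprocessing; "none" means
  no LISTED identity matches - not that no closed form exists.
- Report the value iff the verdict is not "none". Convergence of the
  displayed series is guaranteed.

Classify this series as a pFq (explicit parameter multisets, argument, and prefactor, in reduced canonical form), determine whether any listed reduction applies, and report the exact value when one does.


This is 3/11 * 2F1(-2/3, 3/2; 11/12; 1/2) in reduced canonical form. Verdict: none. No listed pattern accepts 2F1(-2/3, 3/2; 11/12; 1/2).

Key step: t_0 = 3/11 here, and (1)_k (C = 3/11) is k! itself.
Ratio: r(k) = (1/2) * (k-2/3) (k+3/2) / [(k+11/12) (k+1)] - rational in k, leading ratio (1/2); with t_0 = 3/11, classification follows.


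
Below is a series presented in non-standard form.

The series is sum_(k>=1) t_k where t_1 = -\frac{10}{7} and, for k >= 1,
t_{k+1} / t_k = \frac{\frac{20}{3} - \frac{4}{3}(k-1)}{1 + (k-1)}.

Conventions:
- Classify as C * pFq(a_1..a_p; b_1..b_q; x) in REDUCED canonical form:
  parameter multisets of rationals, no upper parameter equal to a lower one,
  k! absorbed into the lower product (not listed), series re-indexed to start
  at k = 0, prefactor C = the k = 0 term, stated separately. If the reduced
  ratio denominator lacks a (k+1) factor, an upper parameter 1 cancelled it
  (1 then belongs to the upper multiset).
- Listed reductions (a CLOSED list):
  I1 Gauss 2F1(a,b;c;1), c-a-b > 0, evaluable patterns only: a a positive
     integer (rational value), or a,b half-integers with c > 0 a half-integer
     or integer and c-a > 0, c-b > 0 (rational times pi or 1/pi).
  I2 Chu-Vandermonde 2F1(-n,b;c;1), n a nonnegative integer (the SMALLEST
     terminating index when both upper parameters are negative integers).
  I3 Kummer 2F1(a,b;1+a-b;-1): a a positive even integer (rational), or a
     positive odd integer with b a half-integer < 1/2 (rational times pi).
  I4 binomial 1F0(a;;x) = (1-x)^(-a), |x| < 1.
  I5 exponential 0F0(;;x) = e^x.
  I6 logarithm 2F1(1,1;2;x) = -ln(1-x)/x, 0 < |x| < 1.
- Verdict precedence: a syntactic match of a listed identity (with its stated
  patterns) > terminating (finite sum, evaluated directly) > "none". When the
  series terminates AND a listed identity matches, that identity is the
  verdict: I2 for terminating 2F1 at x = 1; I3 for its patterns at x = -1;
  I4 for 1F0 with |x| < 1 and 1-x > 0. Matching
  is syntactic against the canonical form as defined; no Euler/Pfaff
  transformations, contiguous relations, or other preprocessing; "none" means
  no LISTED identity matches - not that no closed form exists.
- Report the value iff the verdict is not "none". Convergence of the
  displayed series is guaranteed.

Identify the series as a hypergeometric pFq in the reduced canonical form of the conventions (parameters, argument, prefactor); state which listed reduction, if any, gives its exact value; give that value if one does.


Classification (C = -\frac{10}{7}): 1F0 with upper {-5}, lower {-}, argument x = -\frac{4}{3}. Verdict: terminating (-5 upstairs). 6 nonzero terms in all; added directly. Value: -\frac{24010}{243}.

First insight: x = -\frac{4}{3} and factor the ratio over Q (prefactor -10/7): negated roots = parameters.
Adjacent-term ratio: r(k) = -\frac{4}{3} * (k-5) / [(k+1)] - rational in k, leading ratio -\frac{4}{3}; with t_0 = -\frac{10}{7}, classification follows.


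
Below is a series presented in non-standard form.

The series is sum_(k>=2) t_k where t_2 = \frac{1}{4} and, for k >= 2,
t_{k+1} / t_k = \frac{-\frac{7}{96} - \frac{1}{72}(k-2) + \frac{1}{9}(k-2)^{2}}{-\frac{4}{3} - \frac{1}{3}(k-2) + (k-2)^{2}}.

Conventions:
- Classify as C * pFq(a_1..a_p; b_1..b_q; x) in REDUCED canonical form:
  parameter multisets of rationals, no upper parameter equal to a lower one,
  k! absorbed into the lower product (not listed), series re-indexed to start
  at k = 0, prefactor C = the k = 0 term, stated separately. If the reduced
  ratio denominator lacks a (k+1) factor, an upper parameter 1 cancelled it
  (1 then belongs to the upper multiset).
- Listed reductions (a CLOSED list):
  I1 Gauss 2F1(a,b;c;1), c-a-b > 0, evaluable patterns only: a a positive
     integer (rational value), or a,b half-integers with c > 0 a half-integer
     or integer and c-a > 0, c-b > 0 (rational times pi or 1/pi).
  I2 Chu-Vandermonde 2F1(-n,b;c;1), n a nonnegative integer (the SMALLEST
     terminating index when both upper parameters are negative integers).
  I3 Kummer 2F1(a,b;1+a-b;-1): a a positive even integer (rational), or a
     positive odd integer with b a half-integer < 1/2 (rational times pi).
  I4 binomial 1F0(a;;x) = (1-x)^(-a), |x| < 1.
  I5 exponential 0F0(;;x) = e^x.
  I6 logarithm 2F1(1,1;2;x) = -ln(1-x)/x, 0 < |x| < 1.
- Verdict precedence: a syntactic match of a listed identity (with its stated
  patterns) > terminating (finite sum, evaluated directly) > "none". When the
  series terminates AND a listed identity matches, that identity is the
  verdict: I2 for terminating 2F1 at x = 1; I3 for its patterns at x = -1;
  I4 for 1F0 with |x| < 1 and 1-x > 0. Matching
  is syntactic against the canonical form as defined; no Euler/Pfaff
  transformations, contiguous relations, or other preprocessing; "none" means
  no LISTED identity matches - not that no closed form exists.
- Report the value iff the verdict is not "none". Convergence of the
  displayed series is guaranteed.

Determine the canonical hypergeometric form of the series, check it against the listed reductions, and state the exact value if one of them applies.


Reduced: x = \frac{1}{9}, 2F1, upper = {-\frac{7}{8}, \frac{3}{4}}, lower = {-\frac{4}{3}}, C = \frac{1}{4}. Verdict: none - at argument \frac{1}{9} the multisets {-\frac{7}{8}, \frac{3}{4}} ; {-\frac{4}{3}} match no listed identity.

The tell: t_0 = \frac{1}{4} here, and roots of the ratio polynomials (C = 1/4) are the negated parameters.
Adjacent-term ratio: r(k) = \frac{1}{9} * (k-\frac{7}{8}) (k+\frac{3}{4}) / [(k-\frac{4}{3}) (k+1)] ; factor over Q: parameters, x = \frac{1}{9}, and C = \frac{1}{4}.


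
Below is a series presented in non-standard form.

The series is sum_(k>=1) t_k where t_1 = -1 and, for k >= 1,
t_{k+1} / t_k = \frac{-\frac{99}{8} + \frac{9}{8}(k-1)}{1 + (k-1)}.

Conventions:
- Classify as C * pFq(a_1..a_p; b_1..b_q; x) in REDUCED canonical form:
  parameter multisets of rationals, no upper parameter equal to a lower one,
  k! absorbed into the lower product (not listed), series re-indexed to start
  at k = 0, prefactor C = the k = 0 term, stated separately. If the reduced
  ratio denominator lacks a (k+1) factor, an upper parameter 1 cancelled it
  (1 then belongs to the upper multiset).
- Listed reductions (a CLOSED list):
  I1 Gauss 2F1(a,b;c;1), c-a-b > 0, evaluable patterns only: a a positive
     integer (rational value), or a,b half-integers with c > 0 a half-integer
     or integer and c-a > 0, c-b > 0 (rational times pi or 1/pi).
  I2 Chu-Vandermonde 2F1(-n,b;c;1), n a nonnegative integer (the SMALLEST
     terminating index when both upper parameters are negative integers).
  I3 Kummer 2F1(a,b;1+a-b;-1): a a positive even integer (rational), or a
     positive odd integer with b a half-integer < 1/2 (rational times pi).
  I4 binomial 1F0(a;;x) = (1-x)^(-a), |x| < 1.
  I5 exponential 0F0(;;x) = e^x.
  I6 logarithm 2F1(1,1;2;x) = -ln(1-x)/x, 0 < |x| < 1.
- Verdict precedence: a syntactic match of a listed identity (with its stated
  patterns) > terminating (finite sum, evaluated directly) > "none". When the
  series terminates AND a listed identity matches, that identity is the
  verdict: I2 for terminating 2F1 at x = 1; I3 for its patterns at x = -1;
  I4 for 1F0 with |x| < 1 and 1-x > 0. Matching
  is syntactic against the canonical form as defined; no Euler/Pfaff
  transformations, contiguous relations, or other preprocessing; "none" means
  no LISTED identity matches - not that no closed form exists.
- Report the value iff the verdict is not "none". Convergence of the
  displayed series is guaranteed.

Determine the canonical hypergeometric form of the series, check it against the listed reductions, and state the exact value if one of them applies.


With C = -1: the canonical form is 1F0(-11; -; \frac{9}{8}). Verdict: terminating (-11 upstairs). 12 nonzero terms in all; added directly. Exact value: \frac{1}{8589934592}.

The tell: with t_0 = -1, roots of the ratio polynomials (prefactor -1) are the negated parameters.
Adjacent-term ratio: r(k) = \frac{9}{8} * (k-11) / [(k+1)] - poly over poly, x = \frac{9}{8} from leading terms; C = -1 at k = 0.


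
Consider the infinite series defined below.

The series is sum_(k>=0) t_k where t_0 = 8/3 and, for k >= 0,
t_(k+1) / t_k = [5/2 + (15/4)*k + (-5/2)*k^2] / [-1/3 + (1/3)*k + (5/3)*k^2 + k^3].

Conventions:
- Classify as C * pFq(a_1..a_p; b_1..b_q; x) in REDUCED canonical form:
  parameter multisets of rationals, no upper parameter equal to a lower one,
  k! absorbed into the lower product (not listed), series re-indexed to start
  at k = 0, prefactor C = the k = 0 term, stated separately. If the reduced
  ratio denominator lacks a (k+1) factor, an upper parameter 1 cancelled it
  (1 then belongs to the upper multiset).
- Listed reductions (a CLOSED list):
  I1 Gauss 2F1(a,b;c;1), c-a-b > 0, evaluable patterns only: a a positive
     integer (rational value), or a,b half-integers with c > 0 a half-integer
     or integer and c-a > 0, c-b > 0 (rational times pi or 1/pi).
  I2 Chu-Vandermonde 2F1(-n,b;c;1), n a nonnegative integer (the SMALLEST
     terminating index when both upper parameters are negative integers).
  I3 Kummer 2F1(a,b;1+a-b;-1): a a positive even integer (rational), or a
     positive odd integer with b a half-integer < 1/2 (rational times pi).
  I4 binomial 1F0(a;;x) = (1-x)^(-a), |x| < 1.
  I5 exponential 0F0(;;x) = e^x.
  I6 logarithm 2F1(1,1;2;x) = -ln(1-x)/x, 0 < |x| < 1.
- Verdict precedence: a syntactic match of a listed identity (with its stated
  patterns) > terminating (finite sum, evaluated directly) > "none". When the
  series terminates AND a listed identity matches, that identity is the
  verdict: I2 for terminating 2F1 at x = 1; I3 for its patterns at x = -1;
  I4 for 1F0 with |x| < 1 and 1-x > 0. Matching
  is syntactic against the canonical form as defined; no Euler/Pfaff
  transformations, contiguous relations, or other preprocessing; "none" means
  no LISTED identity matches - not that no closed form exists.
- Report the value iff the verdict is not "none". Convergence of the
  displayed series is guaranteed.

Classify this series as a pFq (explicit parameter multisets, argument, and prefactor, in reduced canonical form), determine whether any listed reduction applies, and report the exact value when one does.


At argument -5/2: a 2F2 with upper {-2, 1/2}, lower {-1/3, 1}, scaled by C = 8/3. Verdict: terminating (-2 upstairs). 3 nonzero terms in all; added directly. Value: -1091/24.

The tell: t_0 being 8/3, factor the ratio over Q (C = 8/3): negated roots = parameters.
Step ratio: r(k) = (-5/2) * (k-2) (k+1/2) / [(k-1/3) (k+1) (k+1)] - rational; roots negated = parameters, x = (-5/2), C = 8/3.


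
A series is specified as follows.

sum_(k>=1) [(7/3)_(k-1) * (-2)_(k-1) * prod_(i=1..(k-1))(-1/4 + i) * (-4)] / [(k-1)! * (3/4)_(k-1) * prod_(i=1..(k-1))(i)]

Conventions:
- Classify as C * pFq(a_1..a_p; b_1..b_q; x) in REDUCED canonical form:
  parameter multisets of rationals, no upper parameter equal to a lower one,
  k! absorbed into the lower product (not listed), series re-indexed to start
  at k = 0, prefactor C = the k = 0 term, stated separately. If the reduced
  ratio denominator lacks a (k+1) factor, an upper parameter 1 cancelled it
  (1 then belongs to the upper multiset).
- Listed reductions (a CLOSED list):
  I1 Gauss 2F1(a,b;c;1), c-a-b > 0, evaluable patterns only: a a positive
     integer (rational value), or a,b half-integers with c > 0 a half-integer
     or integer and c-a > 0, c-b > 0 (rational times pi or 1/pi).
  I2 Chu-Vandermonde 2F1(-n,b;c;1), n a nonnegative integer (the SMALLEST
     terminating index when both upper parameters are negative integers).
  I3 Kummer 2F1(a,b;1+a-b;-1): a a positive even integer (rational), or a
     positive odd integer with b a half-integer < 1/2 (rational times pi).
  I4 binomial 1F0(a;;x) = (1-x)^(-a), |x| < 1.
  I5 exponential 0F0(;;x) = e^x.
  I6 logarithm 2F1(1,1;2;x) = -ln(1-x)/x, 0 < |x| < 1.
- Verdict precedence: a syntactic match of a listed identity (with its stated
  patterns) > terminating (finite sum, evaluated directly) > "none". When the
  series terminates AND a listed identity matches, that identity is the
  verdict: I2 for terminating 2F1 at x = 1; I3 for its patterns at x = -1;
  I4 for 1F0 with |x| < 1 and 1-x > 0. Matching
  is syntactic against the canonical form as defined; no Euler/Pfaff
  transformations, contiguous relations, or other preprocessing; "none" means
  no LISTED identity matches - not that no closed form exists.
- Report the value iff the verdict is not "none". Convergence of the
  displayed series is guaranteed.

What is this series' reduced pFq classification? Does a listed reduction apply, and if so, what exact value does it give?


Classification (C = -4): 2F1 with upper {-2, 7/3}, lower {1}, argument x = 1. Verdict (x = 1): Chu-Vandermonde (I2) applies (terminating 2F1 at x = 1 with n = 2, b = 7/3, c = 1). Sum: -8/9.

Key observation: from the first term -4: the denominator's factorial ratio (C = -4, x = 1) is a lower Pochhammer.
Adjacent-term ratio: r(k) = 1 * (k-2) (k+7/3) / [(k+1) (k+1)] - poly over poly, x = 1 from leading terms; C = -4 at k = 0.
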